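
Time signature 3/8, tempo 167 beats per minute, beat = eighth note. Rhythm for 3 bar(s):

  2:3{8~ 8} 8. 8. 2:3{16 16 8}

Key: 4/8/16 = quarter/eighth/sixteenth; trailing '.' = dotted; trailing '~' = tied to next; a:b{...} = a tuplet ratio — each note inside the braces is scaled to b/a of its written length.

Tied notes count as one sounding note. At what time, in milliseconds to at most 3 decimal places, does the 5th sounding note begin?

note 5 onset = 27/4b = 2425.15ms

1. 0.0ms @ 0 + 1077.844ms (3)
2. 1077.844ms @ 3 + 538.922ms (3/2)
3. 1616.766ms @ 9/2 + 538.922ms (3/2)
4. 2155.689ms @ 6 + 269.461ms (3/4)
5. 2425.15ms @ 27/4 + 269.461ms (3/4)
6. 2694.611ms @ 15/2 + 538.922ms (3/2)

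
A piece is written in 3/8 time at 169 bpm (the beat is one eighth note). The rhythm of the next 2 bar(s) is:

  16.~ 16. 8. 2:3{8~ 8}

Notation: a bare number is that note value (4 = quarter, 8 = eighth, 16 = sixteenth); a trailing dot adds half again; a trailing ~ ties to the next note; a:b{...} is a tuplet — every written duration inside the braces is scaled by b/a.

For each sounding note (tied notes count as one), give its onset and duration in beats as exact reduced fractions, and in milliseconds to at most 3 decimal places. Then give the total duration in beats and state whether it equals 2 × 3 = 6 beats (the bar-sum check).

1) 0.0ms=0b +532.544ms=3/2b
2) 532.544ms=3/2b +532.544ms=3/2b
3) 1065.089ms=3b +1065.089ms=3b
Σ=6b of 6 (169bpm 3/8) — PASS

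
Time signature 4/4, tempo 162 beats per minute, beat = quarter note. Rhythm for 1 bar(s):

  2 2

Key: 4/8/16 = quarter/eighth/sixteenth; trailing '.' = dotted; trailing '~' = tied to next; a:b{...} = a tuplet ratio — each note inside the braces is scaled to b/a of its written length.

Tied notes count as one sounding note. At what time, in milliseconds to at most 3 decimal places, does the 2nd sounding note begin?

1. 0.0ms @ 0 + 740.741ms (2)
2. 740.741ms @ 2 + 740.741ms (2)

note 2 onset = 2b = 740.741ms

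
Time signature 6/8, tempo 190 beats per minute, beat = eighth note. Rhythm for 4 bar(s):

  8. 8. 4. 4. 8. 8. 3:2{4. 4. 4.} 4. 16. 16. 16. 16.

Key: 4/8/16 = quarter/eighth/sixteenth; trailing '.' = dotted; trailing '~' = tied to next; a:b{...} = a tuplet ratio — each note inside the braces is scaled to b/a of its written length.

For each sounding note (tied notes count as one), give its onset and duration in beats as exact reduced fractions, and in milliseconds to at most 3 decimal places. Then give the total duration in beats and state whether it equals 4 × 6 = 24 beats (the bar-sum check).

1) 0.0ms=0b +473.684ms=3/2b
2) 473.684ms=3/2b +473.684ms=3/2b
3) 947.368ms=3b +947.368ms=3b
4) 1894.737ms=6b +947.368ms=3b
5) 2842.105ms=9b +473.684ms=3/2b
6) 3315.789ms=21/2b +473.684ms=3/2b
7) 3789.474ms=12b +631.579ms=2b
8) 4421.053ms=14b +631.579ms=2b
9) 5052.632ms=16b +631.579ms=2b
10) 5684.211ms=18b +947.368ms=3b
11) 6631.579ms=21b +236.842ms=3/4b
12) 6868.421ms=87/4b +236.842ms=3/4b
13) 7105.263ms=45/2b +236.842ms=3/4b
14) 7342.105ms=93/4b +236.842ms=3/4b
Σ=24b of 24 (190bpm 6/8) — PASS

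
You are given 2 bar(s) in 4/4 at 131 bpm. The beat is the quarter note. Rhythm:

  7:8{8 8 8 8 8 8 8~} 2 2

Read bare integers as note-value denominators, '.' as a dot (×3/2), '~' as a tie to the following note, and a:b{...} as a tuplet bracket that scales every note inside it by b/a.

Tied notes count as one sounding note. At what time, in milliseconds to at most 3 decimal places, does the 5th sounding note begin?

1. 0.0ms @ 0 + 261.723ms (4/7)
2. 261.723ms @ 4/7 + 261.723ms (4/7)
3. 523.446ms @ 8/7 + 261.723ms (4/7)
4. 785.169ms @ 12/7 + 261.723ms (4/7)
5. 1046.892ms @ 16/7 + 261.723ms (4/7)
6. 1308.615ms @ 20/7 + 261.723ms (4/7)
7. 1570.338ms @ 24/7 + 1177.754ms (18/7)
8. 2748.092ms @ 6 + 916.031ms (2)

note 5 onset = 16/7b = 1046.892ms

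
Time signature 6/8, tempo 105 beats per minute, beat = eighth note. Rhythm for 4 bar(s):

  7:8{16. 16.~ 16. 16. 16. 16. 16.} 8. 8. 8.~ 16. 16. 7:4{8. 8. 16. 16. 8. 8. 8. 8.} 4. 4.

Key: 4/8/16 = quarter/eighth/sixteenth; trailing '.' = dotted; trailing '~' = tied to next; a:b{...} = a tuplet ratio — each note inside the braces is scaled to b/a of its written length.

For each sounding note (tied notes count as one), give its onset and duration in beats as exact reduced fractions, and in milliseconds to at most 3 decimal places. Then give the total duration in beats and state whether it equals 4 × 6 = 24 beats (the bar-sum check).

1) 0.0ms=0b +489.796ms=6/7b
2) 489.796ms=6/7b +979.592ms=12/7b
3) 1469.388ms=18/7b +489.796ms=6/7b
4) 1959.184ms=24/7b +489.796ms=6/7b
5) 2448.98ms=30/7b +489.796ms=6/7b
6) 2938.776ms=36/7b +489.796ms=6/7b
7) 3428.571ms=6b +857.143ms=3/2b
8) 4285.714ms=15/2b +857.143ms=3/2b
9) 5142.857ms=9b +1285.714ms=9/4b
10) 6428.571ms=45/4b +428.571ms=3/4b
11) 6857.143ms=12b +489.796ms=6/7b
12) 7346.939ms=90/7b +489.796ms=6/7b
13) 7836.735ms=96/7b +244.898ms=3/7b
14) 8081.633ms=99/7b +244.898ms=3/7b
15) 8326.531ms=102/7b +489.796ms=6/7b
16) 8816.327ms=108/7b +489.796ms=6/7b
17) 9306.122ms=114/7b +489.796ms=6/7b
18) 9795.918ms=120/7b +489.796ms=6/7b
19) 10285.714ms=18b +1714.286ms=3b
20) 12000.0ms=21b +1714.286ms=3b
Σ=24b of 24 (105bpm 6/8) — PASS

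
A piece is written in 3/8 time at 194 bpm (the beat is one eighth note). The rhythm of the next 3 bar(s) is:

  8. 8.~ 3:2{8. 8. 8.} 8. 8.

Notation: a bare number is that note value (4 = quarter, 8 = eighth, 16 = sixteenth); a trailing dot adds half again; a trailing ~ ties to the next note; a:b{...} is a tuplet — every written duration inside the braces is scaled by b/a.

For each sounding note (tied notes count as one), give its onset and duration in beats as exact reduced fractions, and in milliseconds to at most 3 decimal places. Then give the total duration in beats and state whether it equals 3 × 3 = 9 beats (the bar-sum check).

1) 0.0ms=0b +463.918ms=3/2b
2) 463.918ms=3/2b +773.196ms=5/2b
3) 1237.113ms=4b +309.278ms=1b
4) 1546.392ms=5b +309.278ms=1b
5) 1855.67ms=6b +463.918ms=3/2b
6) 2319.588ms=15/2b +463.918ms=3/2b
Σ=9b of 9 (194bpm 3/8) — PASS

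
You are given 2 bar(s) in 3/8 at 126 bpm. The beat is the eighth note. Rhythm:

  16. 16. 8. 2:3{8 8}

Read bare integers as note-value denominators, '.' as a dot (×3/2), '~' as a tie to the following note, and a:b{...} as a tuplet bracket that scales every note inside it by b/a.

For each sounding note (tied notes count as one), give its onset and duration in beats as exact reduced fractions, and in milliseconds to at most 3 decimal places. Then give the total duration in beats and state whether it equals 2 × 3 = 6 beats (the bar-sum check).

1) 0.0ms=0b +357.143ms=3/4b
2) 357.143ms=3/4b +357.143ms=3/4b
3) 714.286ms=3/2b +714.286ms=3/2b
4) 1428.571ms=3b +714.286ms=3/2b
5) 2142.857ms=9/2b +714.286ms=3/2b
Σ=6b of 6 (126bpm 3/8) — PASS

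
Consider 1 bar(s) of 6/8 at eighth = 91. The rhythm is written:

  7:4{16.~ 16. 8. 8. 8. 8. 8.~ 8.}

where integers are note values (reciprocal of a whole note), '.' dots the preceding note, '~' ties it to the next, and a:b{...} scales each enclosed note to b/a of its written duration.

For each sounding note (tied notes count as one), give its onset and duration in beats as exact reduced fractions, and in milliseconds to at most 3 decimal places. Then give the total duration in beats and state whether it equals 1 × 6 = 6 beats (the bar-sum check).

1) 0.0ms=0b +565.149ms=6/7b
2) 565.149ms=6/7b +565.149ms=6/7b
3) 1130.298ms=12/7b +565.149ms=6/7b
4) 1695.447ms=18/7b +565.149ms=6/7b
5) 2260.597ms=24/7b +565.149ms=6/7b
6) 2825.746ms=30/7b +1130.298ms=12/7b
Σ=6b of 6 (91bpm 6/8) — PASS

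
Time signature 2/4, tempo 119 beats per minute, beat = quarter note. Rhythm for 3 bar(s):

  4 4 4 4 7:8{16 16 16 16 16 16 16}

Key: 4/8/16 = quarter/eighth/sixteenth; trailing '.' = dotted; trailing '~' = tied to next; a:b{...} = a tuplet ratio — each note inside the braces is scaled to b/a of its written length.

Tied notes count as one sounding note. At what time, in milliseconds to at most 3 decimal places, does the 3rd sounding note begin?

note 3 onset = 2b = 1008.403ms

1. 0.0ms @ 0 + 504.202ms (1)
2. 504.202ms @ 1 + 504.202ms (1)
3. 1008.403ms @ 2 + 504.202ms (1)
4. 1512.605ms @ 3 + 504.202ms (1)
5. 2016.807ms @ 4 + 144.058ms (2/7)
6. 2160.864ms @ 30/7 + 144.058ms (2/7)
7. 2304.922ms @ 32/7 + 144.058ms (2/7)
8. 2448.98ms @ 34/7 + 144.058ms (2/7)
9. 2593.037ms @ 36/7 + 144.058ms (2/7)
10. 2737.095ms @ 38/7 + 144.058ms (2/7)
11. 2881.152ms @ 40/7 + 144.058ms (2/7)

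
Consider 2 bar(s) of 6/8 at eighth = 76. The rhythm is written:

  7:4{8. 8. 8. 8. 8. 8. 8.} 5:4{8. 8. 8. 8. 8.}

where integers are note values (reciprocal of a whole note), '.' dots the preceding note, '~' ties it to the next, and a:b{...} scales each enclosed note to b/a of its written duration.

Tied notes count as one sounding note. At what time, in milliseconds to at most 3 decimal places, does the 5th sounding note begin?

1. 0.0ms @ 0 + 676.692ms (6/7)
2. 676.692ms @ 6/7 + 676.692ms (6/7)
3. 1353.383ms @ 12/7 + 676.692ms (6/7)
4. 2030.075ms @ 18/7 + 676.692ms (6/7)
5. 2706.767ms @ 24/7 + 676.692ms (6/7)
6. 3383.459ms @ 30/7 + 676.692ms (6/7)
7. 4060.15ms @ 36/7 + 676.692ms (6/7)
8. 4736.842ms @ 6 + 947.368ms (6/5)
9. 5684.211ms @ 36/5 + 947.368ms (6/5)
10. 6631.579ms @ 42/5 + 947.368ms (6/5)
11. 7578.947ms @ 48/5 + 947.368ms (6/5)
12. 8526.316ms @ 54/5 + 947.368ms (6/5)

note 5 onset = 24/7b = 2706.767ms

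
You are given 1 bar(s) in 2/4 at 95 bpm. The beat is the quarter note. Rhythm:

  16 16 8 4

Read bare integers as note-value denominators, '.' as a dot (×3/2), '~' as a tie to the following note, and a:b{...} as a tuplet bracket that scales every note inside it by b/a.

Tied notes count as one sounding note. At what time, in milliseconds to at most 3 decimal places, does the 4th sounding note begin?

note 4 onset = 1b = 631.579ms

1. 0.0ms @ 0 + 157.895ms (1/4)
2. 157.895ms @ 1/4 + 157.895ms (1/4)
3. 315.789ms @ 1/2 + 315.789ms (1/2)
4. 631.579ms @ 1 + 631.579ms (1)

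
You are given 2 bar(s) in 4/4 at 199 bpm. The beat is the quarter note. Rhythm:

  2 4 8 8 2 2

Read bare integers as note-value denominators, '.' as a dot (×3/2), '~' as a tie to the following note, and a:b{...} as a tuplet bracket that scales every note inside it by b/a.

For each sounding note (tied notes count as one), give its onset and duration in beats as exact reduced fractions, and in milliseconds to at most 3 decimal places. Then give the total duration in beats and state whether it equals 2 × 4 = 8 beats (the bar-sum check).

1) 0.0ms=0b +603.015ms=2b
2) 603.015ms=2b +301.508ms=1b
3) 904.523ms=3b +150.754ms=1/2b
4) 1055.276ms=7/2b +150.754ms=1/2b
5) 1206.03ms=4b +603.015ms=2b
6) 1809.045ms=6b +603.015ms=2b
Σ=8b of 8 (199bpm 4/4) — PASS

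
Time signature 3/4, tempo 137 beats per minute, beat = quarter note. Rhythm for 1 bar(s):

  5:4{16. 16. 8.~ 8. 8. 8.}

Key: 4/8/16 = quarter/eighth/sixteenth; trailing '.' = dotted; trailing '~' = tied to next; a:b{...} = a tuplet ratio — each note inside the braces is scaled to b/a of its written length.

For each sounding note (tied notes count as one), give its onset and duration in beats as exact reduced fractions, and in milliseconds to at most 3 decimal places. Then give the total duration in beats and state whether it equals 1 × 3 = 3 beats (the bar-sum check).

1) 0.0ms=0b +131.387ms=3/10b
2) 131.387ms=3/10b +131.387ms=3/10b
3) 262.774ms=3/5b +525.547ms=6/5b
4) 788.321ms=9/5b +262.774ms=3/5b
5) 1051.095ms=12/5b +262.774ms=3/5b
Σ=3b of 3 (137bpm 3/4) — PASS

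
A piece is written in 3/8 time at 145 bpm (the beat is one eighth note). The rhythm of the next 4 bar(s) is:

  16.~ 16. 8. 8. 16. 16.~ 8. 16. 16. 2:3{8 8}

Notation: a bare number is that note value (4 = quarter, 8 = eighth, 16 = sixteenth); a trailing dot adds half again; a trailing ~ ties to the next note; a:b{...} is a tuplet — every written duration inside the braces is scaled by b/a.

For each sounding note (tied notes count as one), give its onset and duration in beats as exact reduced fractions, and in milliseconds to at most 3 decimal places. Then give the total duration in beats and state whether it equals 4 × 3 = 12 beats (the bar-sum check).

1) 0.0ms=0b +620.69ms=3/2b
2) 620.69ms=3/2b +620.69ms=3/2b
3) 1241.379ms=3b +620.69ms=3/2b
4) 1862.069ms=9/2b +310.345ms=3/4b
5) 2172.414ms=21/4b +931.034ms=9/4b
6) 3103.448ms=15/2b +310.345ms=3/4b
7) 3413.793ms=33/4b +310.345ms=3/4b
8) 3724.138ms=9b +620.69ms=3/2b
9) 4344.828ms=21/2b +620.69ms=3/2b
Σ=12b of 12 (145bpm 3/8) — PASS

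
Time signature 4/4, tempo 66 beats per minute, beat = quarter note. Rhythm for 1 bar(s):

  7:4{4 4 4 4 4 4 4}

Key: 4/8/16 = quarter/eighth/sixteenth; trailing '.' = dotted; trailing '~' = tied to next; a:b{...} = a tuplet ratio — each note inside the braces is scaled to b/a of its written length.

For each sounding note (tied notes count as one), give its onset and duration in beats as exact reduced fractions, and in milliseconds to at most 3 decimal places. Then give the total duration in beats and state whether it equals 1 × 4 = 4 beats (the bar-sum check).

1) 0.0ms=0b +519.481ms=4/7b
2) 519.481ms=4/7b +519.481ms=4/7b
3) 1038.961ms=8/7b +519.481ms=4/7b
4) 1558.442ms=12/7b +519.481ms=4/7b
5) 2077.922ms=16/7b +519.481ms=4/7b
6) 2597.403ms=20/7b +519.481ms=4/7b
7) 3116.883ms=24/7b +519.481ms=4/7b
Σ=4b of 4 (66bpm 4/4) — PASS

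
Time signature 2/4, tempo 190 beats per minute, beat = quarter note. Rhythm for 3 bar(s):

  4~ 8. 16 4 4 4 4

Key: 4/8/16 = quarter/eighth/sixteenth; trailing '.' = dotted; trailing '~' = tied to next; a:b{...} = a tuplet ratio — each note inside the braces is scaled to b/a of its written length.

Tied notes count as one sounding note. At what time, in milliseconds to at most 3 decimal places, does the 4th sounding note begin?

note 4 onset = 3b = 947.368ms

1. 0.0ms @ 0 + 552.632ms (7/4)
2. 552.632ms @ 7/4 + 78.947ms (1/4)
3. 631.579ms @ 2 + 315.789ms (1)
4. 947.368ms @ 3 + 315.789ms (1)
5. 1263.158ms @ 4 + 315.789ms (1)
6. 1578.947ms @ 5 + 315.789ms (1)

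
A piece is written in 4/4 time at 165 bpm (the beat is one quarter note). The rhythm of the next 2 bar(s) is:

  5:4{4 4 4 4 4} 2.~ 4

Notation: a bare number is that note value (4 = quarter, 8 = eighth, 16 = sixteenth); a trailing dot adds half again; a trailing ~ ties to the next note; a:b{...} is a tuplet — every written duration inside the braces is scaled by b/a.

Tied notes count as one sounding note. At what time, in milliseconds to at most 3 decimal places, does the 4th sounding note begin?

1. 0.0ms @ 0 + 290.909ms (4/5)
2. 290.909ms @ 4/5 + 290.909ms (4/5)
3. 581.818ms @ 8/5 + 290.909ms (4/5)
4. 872.727ms @ 12/5 + 290.909ms (4/5)
5. 1163.636ms @ 16/5 + 290.909ms (4/5)
6. 1454.545ms @ 4 + 1454.545ms (4)

note 4 onset = 12/5b = 872.727ms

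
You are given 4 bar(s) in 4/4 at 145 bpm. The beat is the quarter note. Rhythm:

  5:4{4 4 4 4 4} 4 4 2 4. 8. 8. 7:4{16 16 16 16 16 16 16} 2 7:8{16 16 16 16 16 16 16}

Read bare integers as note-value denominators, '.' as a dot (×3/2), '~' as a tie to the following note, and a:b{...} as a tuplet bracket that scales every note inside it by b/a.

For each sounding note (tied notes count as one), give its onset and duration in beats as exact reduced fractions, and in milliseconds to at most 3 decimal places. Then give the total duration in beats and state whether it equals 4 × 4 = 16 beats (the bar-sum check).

1) 0.0ms=0b +331.034ms=4/5b
2) 331.034ms=4/5b +331.034ms=4/5b
3) 662.069ms=8/5b +331.034ms=4/5b
4) 993.103ms=12/5b +331.034ms=4/5b
5) 1324.138ms=16/5b +331.034ms=4/5b
6) 1655.172ms=4b +413.793ms=1b
7) 2068.966ms=5b +413.793ms=1b
8) 2482.759ms=6b +827.586ms=2b
9) 3310.345ms=8b +620.69ms=3/2b
10) 3931.034ms=19/2b +310.345ms=3/4b
11) 4241.379ms=41/4b +310.345ms=3/4b
12) 4551.724ms=11b +59.113ms=1/7b
13) 4610.837ms=78/7b +59.113ms=1/7b
14) 4669.951ms=79/7b +59.113ms=1/7b
15) 4729.064ms=80/7b +59.113ms=1/7b
16) 4788.177ms=81/7b +59.113ms=1/7b
17) 4847.291ms=82/7b +59.113ms=1/7b
18) 4906.404ms=83/7b +59.113ms=1/7b
19) 4965.517ms=12b +827.586ms=2b
20) 5793.103ms=14b +118.227ms=2/7b
21) 5911.33ms=100/7b +118.227ms=2/7b
22) 6029.557ms=102/7b +118.227ms=2/7b
23) 6147.783ms=104/7b +118.227ms=2/7b
24) 6266.01ms=106/7b +118.227ms=2/7b
25) 6384.236ms=108/7b +118.227ms=2/7b
26) 6502.463ms=110/7b +118.227ms=2/7b
Σ=16b of 16 (145bpm 4/4) — PASS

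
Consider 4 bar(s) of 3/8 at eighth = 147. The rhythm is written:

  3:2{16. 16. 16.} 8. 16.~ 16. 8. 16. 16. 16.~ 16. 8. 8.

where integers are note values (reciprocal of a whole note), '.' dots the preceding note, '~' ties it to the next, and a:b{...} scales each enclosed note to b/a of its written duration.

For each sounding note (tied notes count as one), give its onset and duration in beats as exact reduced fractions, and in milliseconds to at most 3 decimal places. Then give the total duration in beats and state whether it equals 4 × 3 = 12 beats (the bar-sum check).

1) 0.0ms=0b +204.082ms=1/2b
2) 204.082ms=1/2b +204.082ms=1/2b
3) 408.163ms=1b +204.082ms=1/2b
4) 612.245ms=3/2b +612.245ms=3/2b
5) 1224.49ms=3b +612.245ms=3/2b
6) 1836.735ms=9/2b +612.245ms=3/2b
7) 2448.98ms=6b +306.122ms=3/4b
8) 2755.102ms=27/4b +306.122ms=3/4b
9) 3061.224ms=15/2b +612.245ms=3/2b
10) 3673.469ms=9b +612.245ms=3/2b
11) 4285.714ms=21/2b +612.245ms=3/2b
Σ=12b of 12 (147bpm 3/8) — PASS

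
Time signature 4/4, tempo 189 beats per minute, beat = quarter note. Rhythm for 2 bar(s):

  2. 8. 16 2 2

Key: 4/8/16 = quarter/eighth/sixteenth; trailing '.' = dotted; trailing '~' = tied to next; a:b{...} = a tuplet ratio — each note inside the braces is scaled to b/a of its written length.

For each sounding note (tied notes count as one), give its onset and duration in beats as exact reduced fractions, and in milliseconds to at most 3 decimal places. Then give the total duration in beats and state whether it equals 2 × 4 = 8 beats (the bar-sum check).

1) 0.0ms=0b +952.381ms=3b
2) 952.381ms=3b +238.095ms=3/4b
3) 1190.476ms=15/4b +79.365ms=1/4b
4) 1269.841ms=4b +634.921ms=2b
5) 1904.762ms=6b +634.921ms=2b
Σ=8b of 8 (189bpm 4/4) — PASS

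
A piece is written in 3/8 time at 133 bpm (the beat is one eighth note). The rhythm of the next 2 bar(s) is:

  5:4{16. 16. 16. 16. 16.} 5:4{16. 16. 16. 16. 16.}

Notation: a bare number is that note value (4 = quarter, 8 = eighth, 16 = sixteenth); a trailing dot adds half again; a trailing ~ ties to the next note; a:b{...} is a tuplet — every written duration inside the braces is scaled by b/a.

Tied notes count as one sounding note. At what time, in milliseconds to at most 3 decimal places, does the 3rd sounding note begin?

1. 0.0ms @ 0 + 270.677ms (3/5)
2. 270.677ms @ 3/5 + 270.677ms (3/5)
3. 541.353ms @ 6/5 + 270.677ms (3/5)
4. 812.03ms @ 9/5 + 270.677ms (3/5)
5. 1082.707ms @ 12/5 + 270.677ms (3/5)
6. 1353.383ms @ 3 + 270.677ms (3/5)
7. 1624.06ms @ 18/5 + 270.677ms (3/5)
8. 1894.737ms @ 21/5 + 270.677ms (3/5)
9. 2165.414ms @ 24/5 + 270.677ms (3/5)
10. 2436.09ms @ 27/5 + 270.677ms (3/5)

note 3 onset = 6/5b = 541.353ms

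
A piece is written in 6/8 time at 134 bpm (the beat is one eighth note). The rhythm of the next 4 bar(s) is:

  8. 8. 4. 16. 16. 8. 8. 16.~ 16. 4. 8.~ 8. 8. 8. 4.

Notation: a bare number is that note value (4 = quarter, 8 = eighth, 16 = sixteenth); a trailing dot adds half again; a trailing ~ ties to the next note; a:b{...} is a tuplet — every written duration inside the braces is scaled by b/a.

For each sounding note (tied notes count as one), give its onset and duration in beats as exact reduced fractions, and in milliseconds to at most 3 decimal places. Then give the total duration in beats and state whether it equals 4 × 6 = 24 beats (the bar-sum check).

1) 0.0ms=0b +671.642ms=3/2b
2) 671.642ms=3/2b +671.642ms=3/2b
3) 1343.284ms=3b +1343.284ms=3b
4) 2686.567ms=6b +335.821ms=3/4b
5) 3022.388ms=27/4b +335.821ms=3/4b
6) 3358.209ms=15/2b +671.642ms=3/2b
7) 4029.851ms=9b +671.642ms=3/2b
8) 4701.493ms=21/2b +671.642ms=3/2b
9) 5373.134ms=12b +1343.284ms=3b
10) 6716.418ms=15b +1343.284ms=3b
11) 8059.701ms=18b +671.642ms=3/2b
12) 8731.343ms=39/2b +671.642ms=3/2b
13) 9402.985ms=21b +1343.284ms=3b
Σ=24b of 24 (134bpm 6/8) — PASS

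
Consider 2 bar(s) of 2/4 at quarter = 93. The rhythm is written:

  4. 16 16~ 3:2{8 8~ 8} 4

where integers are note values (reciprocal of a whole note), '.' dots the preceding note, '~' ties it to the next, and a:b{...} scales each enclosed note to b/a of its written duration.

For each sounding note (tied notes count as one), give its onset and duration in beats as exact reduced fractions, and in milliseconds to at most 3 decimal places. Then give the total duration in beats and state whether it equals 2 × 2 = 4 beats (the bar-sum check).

1) 0.0ms=0b +967.742ms=3/2b
2) 967.742ms=3/2b +161.29ms=1/4b
3) 1129.032ms=7/4b +376.344ms=7/12b
4) 1505.376ms=7/3b +430.108ms=2/3b
5) 1935.484ms=3b +645.161ms=1b
Σ=4b of 4 (93bpm 2/4) — PASS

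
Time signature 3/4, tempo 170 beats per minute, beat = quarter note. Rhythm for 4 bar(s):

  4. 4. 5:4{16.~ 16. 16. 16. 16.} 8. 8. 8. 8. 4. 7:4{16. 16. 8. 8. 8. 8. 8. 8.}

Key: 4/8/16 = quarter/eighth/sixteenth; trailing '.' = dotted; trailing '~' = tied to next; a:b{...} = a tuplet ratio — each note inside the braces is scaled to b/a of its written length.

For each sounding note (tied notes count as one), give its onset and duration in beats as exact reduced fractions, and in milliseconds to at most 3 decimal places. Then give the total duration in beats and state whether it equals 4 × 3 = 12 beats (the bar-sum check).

1) 0.0ms=0b +529.412ms=3/2b
2) 529.412ms=3/2b +529.412ms=3/2b
3) 1058.824ms=3b +211.765ms=3/5b
4) 1270.588ms=18/5b +105.882ms=3/10b
5) 1376.471ms=39/10b +105.882ms=3/10b
6) 1482.353ms=21/5b +105.882ms=3/10b
7) 1588.235ms=9/2b +264.706ms=3/4b
8) 1852.941ms=21/4b +264.706ms=3/4b
9) 2117.647ms=6b +264.706ms=3/4b
10) 2382.353ms=27/4b +264.706ms=3/4b
11) 2647.059ms=15/2b +529.412ms=3/2b
12) 3176.471ms=9b +75.63ms=3/14b
13) 3252.101ms=129/14b +75.63ms=3/14b
14) 3327.731ms=66/7b +151.261ms=3/7b
15) 3478.992ms=69/7b +151.261ms=3/7b
16) 3630.252ms=72/7b +151.261ms=3/7b
17) 3781.513ms=75/7b +151.261ms=3/7b
18) 3932.773ms=78/7b +151.261ms=3/7b
19) 4084.034ms=81/7b +151.261ms=3/7b
Σ=12b of 12 (170bpm 3/4) — PASS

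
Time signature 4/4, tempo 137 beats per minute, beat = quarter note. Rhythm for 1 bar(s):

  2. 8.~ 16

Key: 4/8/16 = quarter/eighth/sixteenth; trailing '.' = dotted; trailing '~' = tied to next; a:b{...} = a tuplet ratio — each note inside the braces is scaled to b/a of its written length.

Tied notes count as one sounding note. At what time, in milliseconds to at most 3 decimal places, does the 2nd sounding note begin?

note 2 onset = 3b = 1313.869ms

1. 0.0ms @ 0 + 1313.869ms (3)
2. 1313.869ms @ 3 + 437.956ms (1)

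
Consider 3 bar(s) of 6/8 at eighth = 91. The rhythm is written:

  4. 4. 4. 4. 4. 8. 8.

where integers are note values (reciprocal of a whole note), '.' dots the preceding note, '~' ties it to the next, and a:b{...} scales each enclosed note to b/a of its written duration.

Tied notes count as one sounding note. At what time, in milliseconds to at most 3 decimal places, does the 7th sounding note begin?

1. 0.0ms @ 0 + 1978.022ms (3)
2. 1978.022ms @ 3 + 1978.022ms (3)
3. 3956.044ms @ 6 + 1978.022ms (3)
4. 5934.066ms @ 9 + 1978.022ms (3)
5. 7912.088ms @ 12 + 1978.022ms (3)
6. 9890.11ms @ 15 + 989.011ms (3/2)
7. 10879.121ms @ 33/2 + 989.011ms (3/2)

note 7 onset = 33/2b = 10879.121ms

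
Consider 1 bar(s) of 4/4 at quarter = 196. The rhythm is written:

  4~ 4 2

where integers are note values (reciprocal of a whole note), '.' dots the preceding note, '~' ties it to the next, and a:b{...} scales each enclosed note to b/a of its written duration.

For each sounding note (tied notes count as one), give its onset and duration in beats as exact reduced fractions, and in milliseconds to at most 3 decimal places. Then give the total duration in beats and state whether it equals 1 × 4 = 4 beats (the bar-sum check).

1) 0.0ms=0b +612.245ms=2b
2) 612.245ms=2b +612.245ms=2b
Σ=4b of 4 (196bpm 4/4) — PASS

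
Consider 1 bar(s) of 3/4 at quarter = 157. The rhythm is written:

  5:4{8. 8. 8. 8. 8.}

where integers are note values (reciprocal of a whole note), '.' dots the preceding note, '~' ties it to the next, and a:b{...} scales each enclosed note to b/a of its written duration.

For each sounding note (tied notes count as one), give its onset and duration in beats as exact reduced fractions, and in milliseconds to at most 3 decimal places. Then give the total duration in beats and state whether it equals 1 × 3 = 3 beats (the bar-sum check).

1) 0.0ms=0b +229.299ms=3/5b
2) 229.299ms=3/5b +229.299ms=3/5b
3) 458.599ms=6/5b +229.299ms=3/5b
4) 687.898ms=9/5b +229.299ms=3/5b
5) 917.197ms=12/5b +229.299ms=3/5b
Σ=3b of 3 (157bpm 3/4) — PASS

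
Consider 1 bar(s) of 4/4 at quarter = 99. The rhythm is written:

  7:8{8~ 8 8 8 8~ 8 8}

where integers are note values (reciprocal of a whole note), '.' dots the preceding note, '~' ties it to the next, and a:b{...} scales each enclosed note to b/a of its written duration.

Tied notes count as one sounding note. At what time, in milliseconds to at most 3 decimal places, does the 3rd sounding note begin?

note 3 onset = 12/7b = 1038.961ms

1. 0.0ms @ 0 + 692.641ms (8/7)
2. 692.641ms @ 8/7 + 346.32ms (4/7)
3. 1038.961ms @ 12/7 + 346.32ms (4/7)
4. 1385.281ms @ 16/7 + 692.641ms (8/7)
5. 2077.922ms @ 24/7 + 346.32ms (4/7)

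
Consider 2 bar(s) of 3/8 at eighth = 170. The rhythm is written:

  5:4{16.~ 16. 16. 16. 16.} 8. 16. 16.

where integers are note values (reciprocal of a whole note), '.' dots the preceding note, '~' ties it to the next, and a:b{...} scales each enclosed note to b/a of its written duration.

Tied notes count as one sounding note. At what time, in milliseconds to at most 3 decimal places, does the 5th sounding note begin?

1. 0.0ms @ 0 + 423.529ms (6/5)
2. 423.529ms @ 6/5 + 211.765ms (3/5)
3. 635.294ms @ 9/5 + 211.765ms (3/5)
4. 847.059ms @ 12/5 + 211.765ms (3/5)
5. 1058.824ms @ 3 + 529.412ms (3/2)
6. 1588.235ms @ 9/2 + 264.706ms (3/4)
7. 1852.941ms @ 21/4 + 264.706ms (3/4)

note 5 onset = 3b = 1058.824ms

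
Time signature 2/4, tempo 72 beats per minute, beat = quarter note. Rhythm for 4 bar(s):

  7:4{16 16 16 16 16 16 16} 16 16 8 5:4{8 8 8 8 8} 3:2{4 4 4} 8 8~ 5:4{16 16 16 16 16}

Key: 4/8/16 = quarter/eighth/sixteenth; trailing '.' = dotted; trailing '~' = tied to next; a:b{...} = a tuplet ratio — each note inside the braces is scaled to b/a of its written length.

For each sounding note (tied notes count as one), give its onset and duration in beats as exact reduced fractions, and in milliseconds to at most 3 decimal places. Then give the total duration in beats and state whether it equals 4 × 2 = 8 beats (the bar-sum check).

1) 0.0ms=0b +119.048ms=1/7b
2) 119.048ms=1/7b +119.048ms=1/7b
3) 238.095ms=2/7b +119.048ms=1/7b
4) 357.143ms=3/7b +119.048ms=1/7b
5) 476.19ms=4/7b +119.048ms=1/7b
6) 595.238ms=5/7b +119.048ms=1/7b
7) 714.286ms=6/7b +119.048ms=1/7b
8) 833.333ms=1b +208.333ms=1/4b
9) 1041.667ms=5/4b +208.333ms=1/4b
10) 1250.0ms=3/2b +416.667ms=1/2b
11) 1666.667ms=2b +333.333ms=2/5b
12) 2000.0ms=12/5b +333.333ms=2/5b
13) 2333.333ms=14/5b +333.333ms=2/5b
14) 2666.667ms=16/5b +333.333ms=2/5b
15) 3000.0ms=18/5b +333.333ms=2/5b
16) 3333.333ms=4b +555.556ms=2/3b
17) 3888.889ms=14/3b +555.556ms=2/3b
18) 4444.444ms=16/3b +555.556ms=2/3b
19) 5000.0ms=6b +416.667ms=1/2b
20) 5416.667ms=13/2b +583.333ms=7/10b
21) 6000.0ms=36/5b +166.667ms=1/5b
22) 6166.667ms=37/5b +166.667ms=1/5b
23) 6333.333ms=38/5b +166.667ms=1/5b
24) 6500.0ms=39/5b +166.667ms=1/5b
Σ=8b of 8 (72bpm 2/4) — PASS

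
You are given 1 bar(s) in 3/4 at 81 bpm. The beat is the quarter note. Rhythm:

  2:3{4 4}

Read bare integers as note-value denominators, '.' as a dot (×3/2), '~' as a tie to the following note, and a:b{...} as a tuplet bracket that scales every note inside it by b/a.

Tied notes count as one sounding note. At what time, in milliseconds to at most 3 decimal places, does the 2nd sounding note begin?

note 2 onset = 3/2b = 1111.111ms

1. 0.0ms @ 0 + 1111.111ms (3/2)
2. 1111.111ms @ 3/2 + 1111.111ms (3/2)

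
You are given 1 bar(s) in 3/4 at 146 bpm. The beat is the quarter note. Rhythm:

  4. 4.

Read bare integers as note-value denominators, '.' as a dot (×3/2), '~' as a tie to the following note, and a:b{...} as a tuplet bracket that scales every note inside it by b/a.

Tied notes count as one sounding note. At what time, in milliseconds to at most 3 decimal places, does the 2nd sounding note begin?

note 2 onset = 3/2b = 616.438ms

1. 0.0ms @ 0 + 616.438ms (3/2)
2. 616.438ms @ 3/2 + 616.438ms (3/2)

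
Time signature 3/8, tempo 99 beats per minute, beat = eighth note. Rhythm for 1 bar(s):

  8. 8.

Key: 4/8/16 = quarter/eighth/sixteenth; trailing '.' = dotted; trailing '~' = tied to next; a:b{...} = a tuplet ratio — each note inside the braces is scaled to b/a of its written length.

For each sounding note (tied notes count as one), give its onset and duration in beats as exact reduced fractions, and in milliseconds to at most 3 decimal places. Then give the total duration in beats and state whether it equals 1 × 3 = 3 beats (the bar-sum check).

1) 0.0ms=0b +909.091ms=3/2b
2) 909.091ms=3/2b +909.091ms=3/2b
Σ=3b of 3 (99bpm 3/8) — PASS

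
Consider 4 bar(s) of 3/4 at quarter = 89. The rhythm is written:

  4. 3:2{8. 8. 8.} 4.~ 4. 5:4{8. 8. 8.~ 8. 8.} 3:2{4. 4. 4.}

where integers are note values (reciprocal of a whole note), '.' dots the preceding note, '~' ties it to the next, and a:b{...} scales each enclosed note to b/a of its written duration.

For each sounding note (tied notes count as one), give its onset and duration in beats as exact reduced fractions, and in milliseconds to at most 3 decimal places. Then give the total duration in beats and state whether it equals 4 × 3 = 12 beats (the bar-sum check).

1) 0.0ms=0b +1011.236ms=3/2b
2) 1011.236ms=3/2b +337.079ms=1/2b
3) 1348.315ms=2b +337.079ms=1/2b
4) 1685.393ms=5/2b +337.079ms=1/2b
5) 2022.472ms=3b +2022.472ms=3b
6) 4044.944ms=6b +404.494ms=3/5b
7) 4449.438ms=33/5b +404.494ms=3/5b
8) 4853.933ms=36/5b +808.989ms=6/5b
9) 5662.921ms=42/5b +404.494ms=3/5b
10) 6067.416ms=9b +674.157ms=1b
11) 6741.573ms=10b +674.157ms=1b
12) 7415.73ms=11b +674.157ms=1b
Σ=12b of 12 (89bpm 3/4) — PASS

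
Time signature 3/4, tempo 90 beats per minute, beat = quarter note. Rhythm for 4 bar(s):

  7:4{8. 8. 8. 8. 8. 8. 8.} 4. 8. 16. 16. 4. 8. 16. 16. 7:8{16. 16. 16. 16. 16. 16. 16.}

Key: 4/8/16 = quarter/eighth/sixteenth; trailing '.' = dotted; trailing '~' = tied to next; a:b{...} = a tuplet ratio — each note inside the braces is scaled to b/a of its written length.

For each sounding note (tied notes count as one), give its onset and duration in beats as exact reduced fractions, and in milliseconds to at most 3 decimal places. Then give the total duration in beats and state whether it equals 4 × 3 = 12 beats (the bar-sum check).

1) 0.0ms=0b +285.714ms=3/7b
2) 285.714ms=3/7b +285.714ms=3/7b
3) 571.429ms=6/7b +285.714ms=3/7b
4) 857.143ms=9/7b +285.714ms=3/7b
5) 1142.857ms=12/7b +285.714ms=3/7b
6) 1428.571ms=15/7b +285.714ms=3/7b
7) 1714.286ms=18/7b +285.714ms=3/7b
8) 2000.0ms=3b +1000.0ms=3/2b
9) 3000.0ms=9/2b +500.0ms=3/4b
10) 3500.0ms=21/4b +250.0ms=3/8b
11) 3750.0ms=45/8b +250.0ms=3/8b
12) 4000.0ms=6b +1000.0ms=3/2b
13) 5000.0ms=15/2b +500.0ms=3/4b
14) 5500.0ms=33/4b +250.0ms=3/8b
15) 5750.0ms=69/8b +250.0ms=3/8b
16) 6000.0ms=9b +285.714ms=3/7b
17) 6285.714ms=66/7b +285.714ms=3/7b
18) 6571.429ms=69/7b +285.714ms=3/7b
19) 6857.143ms=72/7b +285.714ms=3/7b
20) 7142.857ms=75/7b +285.714ms=3/7b
21) 7428.571ms=78/7b +285.714ms=3/7b
22) 7714.286ms=81/7b +285.714ms=3/7b
Σ=12b of 12 (90bpm 3/4) — PASS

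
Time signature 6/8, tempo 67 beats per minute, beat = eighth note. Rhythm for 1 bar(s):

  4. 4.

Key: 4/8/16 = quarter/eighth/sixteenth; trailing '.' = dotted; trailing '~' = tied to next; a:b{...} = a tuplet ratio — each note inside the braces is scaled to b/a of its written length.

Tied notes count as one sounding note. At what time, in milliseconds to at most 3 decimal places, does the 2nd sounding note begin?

1. 0.0ms @ 0 + 2686.567ms (3)
2. 2686.567ms @ 3 + 2686.567ms (3)

note 2 onset = 3b = 2686.567ms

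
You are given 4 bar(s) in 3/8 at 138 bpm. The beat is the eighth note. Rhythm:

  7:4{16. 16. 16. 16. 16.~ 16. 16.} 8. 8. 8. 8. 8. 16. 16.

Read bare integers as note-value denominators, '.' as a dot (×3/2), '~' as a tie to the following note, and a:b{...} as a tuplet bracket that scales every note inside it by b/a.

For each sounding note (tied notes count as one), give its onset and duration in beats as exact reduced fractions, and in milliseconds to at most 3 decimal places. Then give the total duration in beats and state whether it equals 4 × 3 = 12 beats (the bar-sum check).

1) 0.0ms=0b +186.335ms=3/7b
2) 186.335ms=3/7b +186.335ms=3/7b
3) 372.671ms=6/7b +186.335ms=3/7b
4) 559.006ms=9/7b +186.335ms=3/7b
5) 745.342ms=12/7b +372.671ms=6/7b
6) 1118.012ms=18/7b +186.335ms=3/7b
7) 1304.348ms=3b +652.174ms=3/2b
8) 1956.522ms=9/2b +652.174ms=3/2b
9) 2608.696ms=6b +652.174ms=3/2b
10) 3260.87ms=15/2b +652.174ms=3/2b
11) 3913.043ms=9b +652.174ms=3/2b
12) 4565.217ms=21/2b +326.087ms=3/4b
13) 4891.304ms=45/4b +326.087ms=3/4b
Σ=12b of 12 (138bpm 3/8) — PASS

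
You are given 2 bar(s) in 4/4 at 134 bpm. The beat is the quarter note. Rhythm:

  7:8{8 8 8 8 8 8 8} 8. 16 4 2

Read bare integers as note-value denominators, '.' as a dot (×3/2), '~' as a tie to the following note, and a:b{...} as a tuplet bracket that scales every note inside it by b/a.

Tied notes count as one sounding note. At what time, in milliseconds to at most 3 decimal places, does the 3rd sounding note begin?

note 3 onset = 8/7b = 511.727ms

1. 0.0ms @ 0 + 255.864ms (4/7)
2. 255.864ms @ 4/7 + 255.864ms (4/7)
3. 511.727ms @ 8/7 + 255.864ms (4/7)
4. 767.591ms @ 12/7 + 255.864ms (4/7)
5. 1023.454ms @ 16/7 + 255.864ms (4/7)
6. 1279.318ms @ 20/7 + 255.864ms (4/7)
7. 1535.181ms @ 24/7 + 255.864ms (4/7)
8. 1791.045ms @ 4 + 335.821ms (3/4)
9. 2126.866ms @ 19/4 + 111.94ms (1/4)
10. 2238.806ms @ 5 + 447.761ms (1)
11. 2686.567ms @ 6 + 895.522ms (2)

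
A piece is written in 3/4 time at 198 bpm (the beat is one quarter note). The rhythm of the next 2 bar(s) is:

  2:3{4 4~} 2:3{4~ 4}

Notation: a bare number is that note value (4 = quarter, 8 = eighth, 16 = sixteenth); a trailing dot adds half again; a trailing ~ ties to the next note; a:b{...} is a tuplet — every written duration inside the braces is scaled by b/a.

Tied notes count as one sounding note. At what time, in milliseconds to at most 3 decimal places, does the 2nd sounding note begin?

note 2 onset = 3/2b = 454.545ms

1. 0.0ms @ 0 + 454.545ms (3/2)
2. 454.545ms @ 3/2 + 1363.636ms (9/2)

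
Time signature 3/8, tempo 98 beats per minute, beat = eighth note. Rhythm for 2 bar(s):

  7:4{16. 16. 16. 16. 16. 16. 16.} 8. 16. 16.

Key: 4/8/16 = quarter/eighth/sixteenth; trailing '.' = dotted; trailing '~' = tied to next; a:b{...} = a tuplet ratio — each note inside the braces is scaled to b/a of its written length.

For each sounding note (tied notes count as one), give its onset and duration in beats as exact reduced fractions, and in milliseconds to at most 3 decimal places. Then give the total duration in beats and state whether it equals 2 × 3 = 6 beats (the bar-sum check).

1) 0.0ms=0b +262.391ms=3/7b
2) 262.391ms=3/7b +262.391ms=3/7b
3) 524.781ms=6/7b +262.391ms=3/7b
4) 787.172ms=9/7b +262.391ms=3/7b
5) 1049.563ms=12/7b +262.391ms=3/7b
6) 1311.953ms=15/7b +262.391ms=3/7b
7) 1574.344ms=18/7b +262.391ms=3/7b
8) 1836.735ms=3b +918.367ms=3/2b
9) 2755.102ms=9/2b +459.184ms=3/4b
10) 3214.286ms=21/4b +459.184ms=3/4b
Σ=6b of 6 (98bpm 3/8) — PASS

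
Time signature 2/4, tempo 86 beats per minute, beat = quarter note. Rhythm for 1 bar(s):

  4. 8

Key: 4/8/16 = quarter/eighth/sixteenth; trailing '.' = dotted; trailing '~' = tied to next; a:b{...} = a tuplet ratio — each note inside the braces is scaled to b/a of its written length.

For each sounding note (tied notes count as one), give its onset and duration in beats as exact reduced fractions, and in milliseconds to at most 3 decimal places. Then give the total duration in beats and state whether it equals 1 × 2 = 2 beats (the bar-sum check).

1) 0.0ms=0b +1046.512ms=3/2b
2) 1046.512ms=3/2b +348.837ms=1/2b
Σ=2b of 2 (86bpm 2/4) — PASS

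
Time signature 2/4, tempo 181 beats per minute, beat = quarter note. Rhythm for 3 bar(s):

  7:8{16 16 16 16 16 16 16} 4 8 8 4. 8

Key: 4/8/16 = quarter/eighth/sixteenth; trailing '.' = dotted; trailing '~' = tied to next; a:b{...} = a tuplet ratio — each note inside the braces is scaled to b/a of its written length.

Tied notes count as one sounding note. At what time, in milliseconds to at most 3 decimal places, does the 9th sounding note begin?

note 9 onset = 3b = 994.475ms

1. 0.0ms @ 0 + 94.712ms (2/7)
2. 94.712ms @ 2/7 + 94.712ms (2/7)
3. 189.424ms @ 4/7 + 94.712ms (2/7)
4. 284.136ms @ 6/7 + 94.712ms (2/7)
5. 378.848ms @ 8/7 + 94.712ms (2/7)
6. 473.56ms @ 10/7 + 94.712ms (2/7)
7. 568.272ms @ 12/7 + 94.712ms (2/7)
8. 662.983ms @ 2 + 331.492ms (1)
9. 994.475ms @ 3 + 165.746ms (1/2)
10. 1160.221ms @ 7/2 + 165.746ms (1/2)
11. 1325.967ms @ 4 + 497.238ms (3/2)
12. 1823.204ms @ 11/2 + 165.746ms (1/2)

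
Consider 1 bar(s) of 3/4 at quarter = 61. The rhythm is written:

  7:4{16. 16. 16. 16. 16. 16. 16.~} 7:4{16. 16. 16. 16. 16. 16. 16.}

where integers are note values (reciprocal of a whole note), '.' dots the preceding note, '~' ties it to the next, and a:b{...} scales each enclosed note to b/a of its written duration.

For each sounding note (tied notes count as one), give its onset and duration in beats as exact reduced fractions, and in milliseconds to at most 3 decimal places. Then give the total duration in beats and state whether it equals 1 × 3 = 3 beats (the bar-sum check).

1) 0.0ms=0b +210.773ms=3/14b
2) 210.773ms=3/14b +210.773ms=3/14b
3) 421.546ms=3/7b +210.773ms=3/14b
4) 632.319ms=9/14b +210.773ms=3/14b
5) 843.091ms=6/7b +210.773ms=3/14b
6) 1053.864ms=15/14b +210.773ms=3/14b
7) 1264.637ms=9/7b +421.546ms=3/7b
8) 1686.183ms=12/7b +210.773ms=3/14b
9) 1896.956ms=27/14b +210.773ms=3/14b
10) 2107.728ms=15/7b +210.773ms=3/14b
11) 2318.501ms=33/14b +210.773ms=3/14b
12) 2529.274ms=18/7b +210.773ms=3/14b
13) 2740.047ms=39/14b +210.773ms=3/14b
Σ=3b of 3 (61bpm 3/4) — PASS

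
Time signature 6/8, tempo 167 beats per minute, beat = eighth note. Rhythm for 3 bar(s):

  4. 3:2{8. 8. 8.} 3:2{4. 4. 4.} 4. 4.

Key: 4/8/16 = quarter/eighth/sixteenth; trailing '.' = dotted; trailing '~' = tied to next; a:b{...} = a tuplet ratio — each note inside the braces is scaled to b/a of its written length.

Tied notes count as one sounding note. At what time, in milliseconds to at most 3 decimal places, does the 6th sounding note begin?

note 6 onset = 8b = 2874.251ms

1. 0.0ms @ 0 + 1077.844ms (3)
2. 1077.844ms @ 3 + 359.281ms (1)
3. 1437.126ms @ 4 + 359.281ms (1)
4. 1796.407ms @ 5 + 359.281ms (1)
5. 2155.689ms @ 6 + 718.563ms (2)
6. 2874.251ms @ 8 + 718.563ms (2)
7. 3592.814ms @ 10 + 718.563ms (2)
8. 4311.377ms @ 12 + 1077.844ms (3)
9. 5389.222ms @ 15 + 1077.844ms (3)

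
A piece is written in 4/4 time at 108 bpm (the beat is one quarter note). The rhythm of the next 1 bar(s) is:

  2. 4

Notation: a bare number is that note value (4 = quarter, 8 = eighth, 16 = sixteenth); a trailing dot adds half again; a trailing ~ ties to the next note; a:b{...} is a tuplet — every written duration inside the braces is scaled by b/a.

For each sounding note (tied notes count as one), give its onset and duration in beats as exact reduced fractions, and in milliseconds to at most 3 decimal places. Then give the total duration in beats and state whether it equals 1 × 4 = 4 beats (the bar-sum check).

1) 0.0ms=0b +1666.667ms=3b
2) 1666.667ms=3b +555.556ms=1b
Σ=4b of 4 (108bpm 4/4) — PASS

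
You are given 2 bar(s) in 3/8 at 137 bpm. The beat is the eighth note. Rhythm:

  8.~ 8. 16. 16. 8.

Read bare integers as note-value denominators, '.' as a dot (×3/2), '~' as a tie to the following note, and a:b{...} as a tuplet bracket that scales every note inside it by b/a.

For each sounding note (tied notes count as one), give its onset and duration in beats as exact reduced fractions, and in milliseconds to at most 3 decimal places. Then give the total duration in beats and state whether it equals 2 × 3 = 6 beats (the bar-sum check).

1) 0.0ms=0b +1313.869ms=3b
2) 1313.869ms=3b +328.467ms=3/4b
3) 1642.336ms=15/4b +328.467ms=3/4b
4) 1970.803ms=9/2b +656.934ms=3/2b
Σ=6b of 6 (137bpm 3/8) — PASS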